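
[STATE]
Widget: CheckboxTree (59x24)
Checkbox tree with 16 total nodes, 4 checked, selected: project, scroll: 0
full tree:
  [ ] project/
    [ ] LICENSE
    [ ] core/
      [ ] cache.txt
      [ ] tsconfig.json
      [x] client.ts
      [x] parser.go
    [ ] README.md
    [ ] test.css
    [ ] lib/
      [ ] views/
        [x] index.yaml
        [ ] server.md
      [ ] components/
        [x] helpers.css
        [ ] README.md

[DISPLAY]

>[-] project/                                              
   [ ] LICENSE                                             
   [-] core/                                               
     [ ] cache.txt                                         
     [ ] tsconfig.json                                     
     [x] client.ts                                         
     [x] parser.go                                         
   [ ] README.md                                           
   [ ] test.css                                            
   [-] lib/                                                
     [-] views/                                            
       [x] index.yaml                                      
       [ ] server.md                                       
     [-] components/                                       
       [x] helpers.css                                     
       [ ] README.md                                       
                                                           
                                                           
                                                           
                                                           
                                                           
                                                           
                                                           
                                                           


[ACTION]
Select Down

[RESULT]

 [-] project/                                              
>  [ ] LICENSE                                             
   [-] core/                                               
     [ ] cache.txt                                         
     [ ] tsconfig.json                                     
     [x] client.ts                                         
     [x] parser.go                                         
   [ ] README.md                                           
   [ ] test.css                                            
   [-] lib/                                                
     [-] views/                                            
       [x] index.yaml                                      
       [ ] server.md                                       
     [-] components/                                       
       [x] helpers.css                                     
       [ ] README.md                                       
                                                           
                                                           
                                                           
                                                           
                                                           
                                                           
                                                           
                                                           


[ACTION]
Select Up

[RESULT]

>[-] project/                                              
   [ ] LICENSE                                             
   [-] core/                                               
     [ ] cache.txt                                         
     [ ] tsconfig.json                                     
     [x] client.ts                                         
     [x] parser.go                                         
   [ ] README.md                                           
   [ ] test.css                                            
   [-] lib/                                                
     [-] views/                                            
       [x] index.yaml                                      
       [ ] server.md                                       
     [-] components/                                       
       [x] helpers.css                                     
       [ ] README.md                                       
                                                           
                                                           
                                                           
                                                           
                                                           
                                                           
                                                           
                                                           


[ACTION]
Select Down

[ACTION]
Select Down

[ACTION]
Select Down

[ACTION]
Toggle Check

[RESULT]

 [-] project/                                              
   [ ] LICENSE                                             
   [-] core/                                               
>    [x] cache.txt                                         
     [ ] tsconfig.json                                     
     [x] client.ts                                         
     [x] parser.go                                         
   [ ] README.md                                           
   [ ] test.css                                            
   [-] lib/                                                
     [-] views/                                            
       [x] index.yaml                                      
       [ ] server.md                                       
     [-] components/                                       
       [x] helpers.css                                     
       [ ] README.md                                       
                                                           
                                                           
                                                           
                                                           
                                                           
                                                           
                                                           
                                                           


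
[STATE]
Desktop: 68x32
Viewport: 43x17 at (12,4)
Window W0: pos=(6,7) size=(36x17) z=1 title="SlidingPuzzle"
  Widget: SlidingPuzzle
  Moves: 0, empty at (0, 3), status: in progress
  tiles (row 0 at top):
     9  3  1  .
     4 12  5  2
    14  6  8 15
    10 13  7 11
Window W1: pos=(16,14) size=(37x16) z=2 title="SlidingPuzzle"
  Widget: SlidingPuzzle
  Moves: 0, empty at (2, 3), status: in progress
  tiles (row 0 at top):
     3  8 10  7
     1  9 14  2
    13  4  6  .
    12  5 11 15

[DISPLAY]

                                           
                                           
                                           
━━━━━━━━━━━━━━━━━━━━━━━━━━━━━┓             
ingPuzzle                    ┃             
─────────────────────────────┨             
┬────┬────┬────┐             ┃             
│  3 │  1 │    │             ┃             
┼────┼────┼────┤             ┃             
│ 12 │  5 │  2 │             ┃             
┼───┏━━━━━━━━━━━━━━━━━━━━━━━━━━━━━━━━━━━┓  
│  6┃ SlidingPuzzle                     ┃  
┼───┠───────────────────────────────────┨  
│ 13┃┌────┬────┬────┬────┐              ┃  
┴───┃│  3 │  8 │ 10 │  7 │              ┃  
: 0 ┃├────┼────┼────┼────┤              ┃  
    ┃│  1 │  9 │ 14 │  2 │              ┃  


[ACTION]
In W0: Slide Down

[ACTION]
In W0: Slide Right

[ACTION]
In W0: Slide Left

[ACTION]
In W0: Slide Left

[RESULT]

                                           
                                           
                                           
━━━━━━━━━━━━━━━━━━━━━━━━━━━━━┓             
ingPuzzle                    ┃             
─────────────────────────────┨             
┬────┬────┬────┐             ┃             
│  3 │  1 │    │             ┃             
┼────┼────┼────┤             ┃             
│ 12 │  5 │  2 │             ┃             
┼───┏━━━━━━━━━━━━━━━━━━━━━━━━━━━━━━━━━━━┓  
│  6┃ SlidingPuzzle                     ┃  
┼───┠───────────────────────────────────┨  
│ 13┃┌────┬────┬────┬────┐              ┃  
┴───┃│  3 │  8 │ 10 │  7 │              ┃  
: 2 ┃├────┼────┼────┼────┤              ┃  
    ┃│  1 │  9 │ 14 │  2 │              ┃  


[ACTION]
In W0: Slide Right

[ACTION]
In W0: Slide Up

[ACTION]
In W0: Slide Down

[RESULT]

                                           
                                           
                                           
━━━━━━━━━━━━━━━━━━━━━━━━━━━━━┓             
ingPuzzle                    ┃             
─────────────────────────────┨             
┬────┬────┬────┐             ┃             
│  3 │    │  1 │             ┃             
┼────┼────┼────┤             ┃             
│ 12 │  5 │  2 │             ┃             
┼───┏━━━━━━━━━━━━━━━━━━━━━━━━━━━━━━━━━━━┓  
│  6┃ SlidingPuzzle                     ┃  
┼───┠───────────────────────────────────┨  
│ 13┃┌────┬────┬────┬────┐              ┃  
┴───┃│  3 │  8 │ 10 │  7 │              ┃  
: 5 ┃├────┼────┼────┼────┤              ┃  
    ┃│  1 │  9 │ 14 │  2 │              ┃  


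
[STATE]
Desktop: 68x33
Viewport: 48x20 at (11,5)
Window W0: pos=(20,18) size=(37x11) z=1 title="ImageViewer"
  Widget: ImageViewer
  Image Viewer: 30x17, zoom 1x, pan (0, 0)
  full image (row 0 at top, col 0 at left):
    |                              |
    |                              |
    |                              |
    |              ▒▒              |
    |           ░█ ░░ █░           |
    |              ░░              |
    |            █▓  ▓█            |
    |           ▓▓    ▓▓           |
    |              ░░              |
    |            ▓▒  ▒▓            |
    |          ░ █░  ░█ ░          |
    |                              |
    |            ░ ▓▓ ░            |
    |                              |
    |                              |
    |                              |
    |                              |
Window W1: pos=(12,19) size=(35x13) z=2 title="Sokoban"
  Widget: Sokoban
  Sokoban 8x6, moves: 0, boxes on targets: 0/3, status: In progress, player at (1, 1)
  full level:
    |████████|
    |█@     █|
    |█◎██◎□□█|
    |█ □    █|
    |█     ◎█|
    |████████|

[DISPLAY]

                                                
                                                
                                                
                                                
                                                
                                                
                                                
                                                
                                                
                                                
                                                
                                                
                                                
         ┏━━━━━━━━━━━━━━━━━━━━━━━━━━━━━━━━━━━┓  
 ┏━━━━━━━━━━━━━━━━━━━━━━━━━━━━━━━━━┓         ┃  
 ┃ Sokoban                         ┃─────────┨  
 ┠─────────────────────────────────┨         ┃  
 ┃████████                         ┃         ┃  
 ┃█@     █                         ┃         ┃  
 ┃█◎██◎□□█                         ┃         ┃  


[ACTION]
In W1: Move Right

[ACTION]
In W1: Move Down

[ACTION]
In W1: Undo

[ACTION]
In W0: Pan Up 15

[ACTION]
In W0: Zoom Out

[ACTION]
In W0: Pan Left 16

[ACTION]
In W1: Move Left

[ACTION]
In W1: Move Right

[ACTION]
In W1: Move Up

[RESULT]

                                                
                                                
                                                
                                                
                                                
                                                
                                                
                                                
                                                
                                                
                                                
                                                
                                                
         ┏━━━━━━━━━━━━━━━━━━━━━━━━━━━━━━━━━━━┓  
 ┏━━━━━━━━━━━━━━━━━━━━━━━━━━━━━━━━━┓         ┃  
 ┃ Sokoban                         ┃─────────┨  
 ┠─────────────────────────────────┨         ┃  
 ┃████████                         ┃         ┃  
 ┃█ @    █                         ┃         ┃  
 ┃█◎██◎□□█                         ┃         ┃  


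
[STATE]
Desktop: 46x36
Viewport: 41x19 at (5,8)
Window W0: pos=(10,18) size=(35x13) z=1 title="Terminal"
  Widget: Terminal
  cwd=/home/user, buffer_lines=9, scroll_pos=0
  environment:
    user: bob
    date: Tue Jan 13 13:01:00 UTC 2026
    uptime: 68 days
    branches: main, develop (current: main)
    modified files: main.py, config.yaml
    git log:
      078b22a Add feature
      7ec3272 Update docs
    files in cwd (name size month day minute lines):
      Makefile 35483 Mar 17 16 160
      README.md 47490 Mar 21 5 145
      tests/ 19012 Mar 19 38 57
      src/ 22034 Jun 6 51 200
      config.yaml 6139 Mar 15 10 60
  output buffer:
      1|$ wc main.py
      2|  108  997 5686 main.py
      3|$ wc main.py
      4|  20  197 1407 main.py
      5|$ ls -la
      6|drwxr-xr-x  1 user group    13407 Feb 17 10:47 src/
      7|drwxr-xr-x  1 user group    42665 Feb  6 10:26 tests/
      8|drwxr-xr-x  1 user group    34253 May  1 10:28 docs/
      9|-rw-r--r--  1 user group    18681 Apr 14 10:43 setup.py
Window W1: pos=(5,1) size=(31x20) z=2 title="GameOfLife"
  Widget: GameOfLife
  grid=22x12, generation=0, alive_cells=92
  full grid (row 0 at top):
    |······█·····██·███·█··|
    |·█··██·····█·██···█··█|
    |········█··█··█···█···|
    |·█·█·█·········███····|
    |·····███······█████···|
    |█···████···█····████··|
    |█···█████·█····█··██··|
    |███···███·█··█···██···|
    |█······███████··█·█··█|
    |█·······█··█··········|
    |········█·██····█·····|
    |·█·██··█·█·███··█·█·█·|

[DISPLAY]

┃·█·█·█·········███····       ┃          
┃·····███······█████···       ┃          
┃█···████···█····████··       ┃          
┃█···█████·█····█··██··       ┃          
┃███···███·█··█···██···       ┃          
┃█······███████··█·█··█       ┃          
┃█·······█··█··········       ┃          
┃········█·██····█·····       ┃          
┃·█·██··█·█·███··█·█·█·       ┃          
┃                             ┃          
┃                             ┃━━━━━━━━┓ 
┃                             ┃        ┃ 
┗━━━━━━━━━━━━━━━━━━━━━━━━━━━━━┛────────┨ 
     ┃$ wc main.py                     ┃ 
     ┃  108  997 5686 main.py          ┃ 
     ┃$ wc main.py                     ┃ 
     ┃  20  197 1407 main.py           ┃ 
     ┃$ ls -la                         ┃ 
     ┃drwxr-xr-x  1 user group    13407┃ 


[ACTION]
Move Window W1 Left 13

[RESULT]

·█·········███····       ┃               
·███······█████···       ┃               
████···█····████··       ┃               
█████·█····█··██··       ┃               
··███·█··█···██···       ┃               
···███████··█·█··█       ┃               
····█··█··········       ┃               
····█·██····█·····       ┃               
█··█·█·███··█·█·█·       ┃               
                         ┃               
                         ┃━━━━━━━━━━━━━┓ 
                         ┃             ┃ 
━━━━━━━━━━━━━━━━━━━━━━━━━┛─────────────┨ 
     ┃$ wc main.py                     ┃ 
     ┃  108  997 5686 main.py          ┃ 
     ┃$ wc main.py                     ┃ 
     ┃  20  197 1407 main.py           ┃ 
     ┃$ ls -la                         ┃ 
     ┃drwxr-xr-x  1 user group    13407┃ 


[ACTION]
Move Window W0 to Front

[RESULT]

·█·········███····       ┃               
·███······█████···       ┃               
████···█····████··       ┃               
█████·█····█··██··       ┃               
··███·█··█···██···       ┃               
···███████··█·█··█       ┃               
····█··█··········       ┃               
····█·██····█·····       ┃               
█··█·█·███··█·█·█·       ┃               
                         ┃               
     ┏━━━━━━━━━━━━━━━━━━━━━━━━━━━━━━━━━┓ 
     ┃ Terminal                        ┃ 
━━━━━┠─────────────────────────────────┨ 
     ┃$ wc main.py                     ┃ 
     ┃  108  997 5686 main.py          ┃ 
     ┃$ wc main.py                     ┃ 
     ┃  20  197 1407 main.py           ┃ 
     ┃$ ls -la                         ┃ 
     ┃drwxr-xr-x  1 user group    13407┃ 


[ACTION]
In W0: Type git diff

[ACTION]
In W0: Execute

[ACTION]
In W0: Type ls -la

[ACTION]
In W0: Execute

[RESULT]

·█·········███····       ┃               
·███······█████···       ┃               
████···█····████··       ┃               
█████·█····█··██··       ┃               
··███·█··█···██···       ┃               
···███████··█·█··█       ┃               
····█··█··········       ┃               
····█·██····█·····       ┃               
█··█·█·███··█·█·█·       ┃               
                         ┃               
     ┏━━━━━━━━━━━━━━━━━━━━━━━━━━━━━━━━━┓ 
     ┃ Terminal                        ┃ 
━━━━━┠─────────────────────────────────┨ 
     ┃+# updated                       ┃ 
     ┃ import sys                      ┃ 
     ┃$ ls -la                         ┃ 
     ┃-rw-r--r--  1 bob group    35483 ┃ 
     ┃-rw-r--r--  1 bob group    47490 ┃ 
     ┃drwxr-xr-x  1 bob group    19012 ┃ 


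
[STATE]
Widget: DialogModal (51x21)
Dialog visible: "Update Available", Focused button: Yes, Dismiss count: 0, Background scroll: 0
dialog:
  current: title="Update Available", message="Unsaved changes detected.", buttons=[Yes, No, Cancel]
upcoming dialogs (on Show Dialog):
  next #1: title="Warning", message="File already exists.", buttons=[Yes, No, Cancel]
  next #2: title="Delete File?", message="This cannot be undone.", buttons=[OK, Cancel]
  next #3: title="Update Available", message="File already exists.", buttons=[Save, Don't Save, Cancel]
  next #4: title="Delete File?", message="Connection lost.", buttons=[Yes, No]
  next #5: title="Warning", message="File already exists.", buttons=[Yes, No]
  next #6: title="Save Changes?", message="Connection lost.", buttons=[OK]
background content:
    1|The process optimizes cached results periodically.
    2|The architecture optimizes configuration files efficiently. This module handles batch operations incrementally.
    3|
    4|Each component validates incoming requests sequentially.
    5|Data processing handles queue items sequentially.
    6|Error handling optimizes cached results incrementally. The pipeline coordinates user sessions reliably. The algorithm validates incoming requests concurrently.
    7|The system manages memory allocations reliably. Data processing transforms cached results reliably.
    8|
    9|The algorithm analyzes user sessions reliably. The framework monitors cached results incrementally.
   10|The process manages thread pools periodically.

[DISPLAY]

The process optimizes cached results periodically. 
The architecture optimizes configuration files effi
                                                   
Each component validates incoming requests sequenti
Data processing handles queue items sequentially.  
Error handling optimizes cached results incremental
The system manages memory allocations reliably. Dat
                                                   
The algorit┌───────────────────────────┐iably. The 
The process│      Update Available     │cally.     
           │ Unsaved changes detected. │           
           │    [Yes]  No   Cancel     │           
           └───────────────────────────┘           
                                                   
                                                   
                                                   
                                                   
                                                   
                                                   
                                                   
                                                   


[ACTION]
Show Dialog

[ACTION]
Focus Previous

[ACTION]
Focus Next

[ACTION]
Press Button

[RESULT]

The process optimizes cached results periodically. 
The architecture optimizes configuration files effi
                                                   
Each component validates incoming requests sequenti
Data processing handles queue items sequentially.  
Error handling optimizes cached results incremental
The system manages memory allocations reliably. Dat
                                                   
The algorithm analyzes user sessions reliably. The 
The process manages thread pools periodically.     
                                                   
                                                   
                                                   
                                                   
                                                   
                                                   
                                                   
                                                   
                                                   
                                                   
                                                   


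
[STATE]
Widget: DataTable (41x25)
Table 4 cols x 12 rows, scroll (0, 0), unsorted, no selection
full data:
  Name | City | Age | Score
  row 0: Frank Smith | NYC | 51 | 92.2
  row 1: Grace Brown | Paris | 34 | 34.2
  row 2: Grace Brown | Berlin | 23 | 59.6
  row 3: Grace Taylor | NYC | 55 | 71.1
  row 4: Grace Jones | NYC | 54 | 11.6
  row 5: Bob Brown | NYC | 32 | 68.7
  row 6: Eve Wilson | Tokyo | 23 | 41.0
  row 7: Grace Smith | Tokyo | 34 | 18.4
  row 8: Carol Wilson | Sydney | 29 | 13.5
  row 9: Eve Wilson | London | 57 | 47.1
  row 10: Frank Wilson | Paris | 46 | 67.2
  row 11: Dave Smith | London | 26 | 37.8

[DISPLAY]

Name        │City  │Age│Score            
────────────┼──────┼───┼─────            
Frank Smith │NYC   │51 │92.2             
Grace Brown │Paris │34 │34.2             
Grace Brown │Berlin│23 │59.6             
Grace Taylor│NYC   │55 │71.1             
Grace Jones │NYC   │54 │11.6             
Bob Brown   │NYC   │32 │68.7             
Eve Wilson  │Tokyo │23 │41.0             
Grace Smith │Tokyo │34 │18.4             
Carol Wilson│Sydney│29 │13.5             
Eve Wilson  │London│57 │47.1             
Frank Wilson│Paris │46 │67.2             
Dave Smith  │London│26 │37.8             
                                         
                                         
                                         
                                         
                                         
                                         
                                         
                                         
                                         
                                         
                                         


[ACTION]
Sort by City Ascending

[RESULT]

Name        │City ▲│Age│Score            
────────────┼──────┼───┼─────            
Grace Brown │Berlin│23 │59.6             
Eve Wilson  │London│57 │47.1             
Dave Smith  │London│26 │37.8             
Frank Smith │NYC   │51 │92.2             
Grace Taylor│NYC   │55 │71.1             
Grace Jones │NYC   │54 │11.6             
Bob Brown   │NYC   │32 │68.7             
Grace Brown │Paris │34 │34.2             
Frank Wilson│Paris │46 │67.2             
Carol Wilson│Sydney│29 │13.5             
Eve Wilson  │Tokyo │23 │41.0             
Grace Smith │Tokyo │34 │18.4             
                                         
                                         
                                         
                                         
                                         
                                         
                                         
                                         
                                         
                                         
                                         


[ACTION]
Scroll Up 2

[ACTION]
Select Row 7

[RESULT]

Name        │City ▲│Age│Score            
────────────┼──────┼───┼─────            
Grace Brown │Berlin│23 │59.6             
Eve Wilson  │London│57 │47.1             
Dave Smith  │London│26 │37.8             
Frank Smith │NYC   │51 │92.2             
Grace Taylor│NYC   │55 │71.1             
Grace Jones │NYC   │54 │11.6             
Bob Brown   │NYC   │32 │68.7             
>race Brown │Paris │34 │34.2             
Frank Wilson│Paris │46 │67.2             
Carol Wilson│Sydney│29 │13.5             
Eve Wilson  │Tokyo │23 │41.0             
Grace Smith │Tokyo │34 │18.4             
                                         
                                         
                                         
                                         
                                         
                                         
                                         
                                         
                                         
                                         
                                         


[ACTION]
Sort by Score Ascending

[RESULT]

Name        │City  │Age│Scor▲            
────────────┼──────┼───┼─────            
Grace Jones │NYC   │54 │11.6             
Carol Wilson│Sydney│29 │13.5             
Grace Smith │Tokyo │34 │18.4             
Grace Brown │Paris │34 │34.2             
Dave Smith  │London│26 │37.8             
Eve Wilson  │Tokyo │23 │41.0             
Eve Wilson  │London│57 │47.1             
>race Brown │Berlin│23 │59.6             
Frank Wilson│Paris │46 │67.2             
Bob Brown   │NYC   │32 │68.7             
Grace Taylor│NYC   │55 │71.1             
Frank Smith │NYC   │51 │92.2             
                                         
                                         
                                         
                                         
                                         
                                         
                                         
                                         
                                         
                                         
                                         


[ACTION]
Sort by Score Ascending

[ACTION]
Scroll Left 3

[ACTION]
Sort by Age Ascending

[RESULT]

Name        │City  │Ag▲│Score            
────────────┼──────┼───┼─────            
Eve Wilson  │Tokyo │23 │41.0             
Grace Brown │Berlin│23 │59.6             
Dave Smith  │London│26 │37.8             
Carol Wilson│Sydney│29 │13.5             
Bob Brown   │NYC   │32 │68.7             
Grace Smith │Tokyo │34 │18.4             
Grace Brown │Paris │34 │34.2             
>rank Wilson│Paris │46 │67.2             
Frank Smith │NYC   │51 │92.2             
Grace Jones │NYC   │54 │11.6             
Grace Taylor│NYC   │55 │71.1             
Eve Wilson  │London│57 │47.1             
                                         
                                         
                                         
                                         
                                         
                                         
                                         
                                         
                                         
                                         
                                         


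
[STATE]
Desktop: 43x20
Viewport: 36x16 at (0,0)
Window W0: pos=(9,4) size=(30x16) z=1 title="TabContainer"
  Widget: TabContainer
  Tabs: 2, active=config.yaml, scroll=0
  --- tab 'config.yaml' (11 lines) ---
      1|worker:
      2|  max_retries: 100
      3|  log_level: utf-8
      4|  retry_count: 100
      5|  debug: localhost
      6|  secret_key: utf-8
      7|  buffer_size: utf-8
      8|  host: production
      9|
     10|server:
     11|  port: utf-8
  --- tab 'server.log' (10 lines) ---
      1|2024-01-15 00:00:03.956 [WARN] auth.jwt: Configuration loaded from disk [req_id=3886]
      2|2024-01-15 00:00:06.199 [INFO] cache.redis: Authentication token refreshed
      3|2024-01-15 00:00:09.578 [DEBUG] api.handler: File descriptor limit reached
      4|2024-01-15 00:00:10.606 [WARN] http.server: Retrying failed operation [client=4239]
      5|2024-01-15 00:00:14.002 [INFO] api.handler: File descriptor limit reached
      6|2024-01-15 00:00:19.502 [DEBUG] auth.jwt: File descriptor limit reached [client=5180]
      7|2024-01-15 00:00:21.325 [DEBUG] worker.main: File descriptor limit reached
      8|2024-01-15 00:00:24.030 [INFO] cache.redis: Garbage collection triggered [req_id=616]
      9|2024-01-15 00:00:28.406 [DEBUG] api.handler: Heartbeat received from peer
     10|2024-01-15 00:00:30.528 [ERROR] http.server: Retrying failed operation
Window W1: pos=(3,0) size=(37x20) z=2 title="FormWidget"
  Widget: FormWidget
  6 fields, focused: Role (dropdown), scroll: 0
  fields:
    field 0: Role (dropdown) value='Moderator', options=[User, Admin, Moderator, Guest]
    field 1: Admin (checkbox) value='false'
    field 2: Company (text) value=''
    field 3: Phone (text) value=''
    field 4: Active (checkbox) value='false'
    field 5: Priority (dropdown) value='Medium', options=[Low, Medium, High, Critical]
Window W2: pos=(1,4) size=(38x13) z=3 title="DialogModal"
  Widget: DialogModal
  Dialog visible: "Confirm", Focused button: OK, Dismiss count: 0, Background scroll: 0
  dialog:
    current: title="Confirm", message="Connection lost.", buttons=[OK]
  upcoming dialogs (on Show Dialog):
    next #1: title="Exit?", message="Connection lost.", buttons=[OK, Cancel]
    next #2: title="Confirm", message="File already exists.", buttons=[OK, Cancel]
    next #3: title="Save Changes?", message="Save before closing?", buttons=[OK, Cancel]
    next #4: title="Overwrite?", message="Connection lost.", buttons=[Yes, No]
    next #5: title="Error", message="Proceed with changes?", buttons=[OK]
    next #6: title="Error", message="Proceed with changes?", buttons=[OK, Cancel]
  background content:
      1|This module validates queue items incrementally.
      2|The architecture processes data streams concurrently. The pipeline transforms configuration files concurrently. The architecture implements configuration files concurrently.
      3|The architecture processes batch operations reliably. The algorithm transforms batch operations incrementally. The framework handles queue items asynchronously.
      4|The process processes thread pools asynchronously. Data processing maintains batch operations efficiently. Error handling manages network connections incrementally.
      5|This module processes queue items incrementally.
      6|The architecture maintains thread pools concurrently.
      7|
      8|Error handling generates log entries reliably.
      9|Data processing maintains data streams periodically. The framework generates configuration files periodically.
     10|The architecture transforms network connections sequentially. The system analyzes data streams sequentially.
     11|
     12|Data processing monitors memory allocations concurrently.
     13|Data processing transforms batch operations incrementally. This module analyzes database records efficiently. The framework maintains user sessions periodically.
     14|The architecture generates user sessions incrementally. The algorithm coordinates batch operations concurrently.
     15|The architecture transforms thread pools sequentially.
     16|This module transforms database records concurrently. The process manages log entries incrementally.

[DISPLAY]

   ┏━━━━━━━━━━━━━━━━━━━━━━━━━━━━━━━━
   ┃ FormWidget                     
   ┠────────────────────────────────
   ┃> Role:       [Moderator        
 ┏━━━━━━━━━━━━━━━━━━━━━━━━━━━━━━━━━━
 ┃ DialogModal                      
 ┠──────────────────────────────────
 ┃This module validates queue items 
 ┃The architecture processes data st
 ┃The arch┌──────────────────┐atch o
 ┃The proc│     Confirm      │ pools
 ┃This mod│ Connection lost. │items 
 ┃The arch│       [OK]       │hread 
 ┃        └──────────────────┘      
 ┃Error handling generates log entri
 ┃Data processing maintains data str


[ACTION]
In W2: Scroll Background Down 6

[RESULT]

   ┏━━━━━━━━━━━━━━━━━━━━━━━━━━━━━━━━
   ┃ FormWidget                     
   ┠────────────────────────────────
   ┃> Role:       [Moderator        
 ┏━━━━━━━━━━━━━━━━━━━━━━━━━━━━━━━━━━
 ┃ DialogModal                      
 ┠──────────────────────────────────
 ┃                                  
 ┃Error handling generates log entri
 ┃Data pro┌──────────────────┐ta str
 ┃The arch│     Confirm      │networ
 ┃        │ Connection lost. │      
 ┃Data pro│       [OK]       │ory al
 ┃Data pro└──────────────────┘atch o
 ┃The architecture generates user se
 ┃The architecture transforms thread


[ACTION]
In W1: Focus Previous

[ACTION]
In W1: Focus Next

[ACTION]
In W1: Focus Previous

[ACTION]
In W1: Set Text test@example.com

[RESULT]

   ┏━━━━━━━━━━━━━━━━━━━━━━━━━━━━━━━━
   ┃ FormWidget                     
   ┠────────────────────────────────
   ┃  Role:       [Moderator        
 ┏━━━━━━━━━━━━━━━━━━━━━━━━━━━━━━━━━━
 ┃ DialogModal                      
 ┠──────────────────────────────────
 ┃                                  
 ┃Error handling generates log entri
 ┃Data pro┌──────────────────┐ta str
 ┃The arch│     Confirm      │networ
 ┃        │ Connection lost. │      
 ┃Data pro│       [OK]       │ory al
 ┃Data pro└──────────────────┘atch o
 ┃The architecture generates user se
 ┃The architecture transforms thread


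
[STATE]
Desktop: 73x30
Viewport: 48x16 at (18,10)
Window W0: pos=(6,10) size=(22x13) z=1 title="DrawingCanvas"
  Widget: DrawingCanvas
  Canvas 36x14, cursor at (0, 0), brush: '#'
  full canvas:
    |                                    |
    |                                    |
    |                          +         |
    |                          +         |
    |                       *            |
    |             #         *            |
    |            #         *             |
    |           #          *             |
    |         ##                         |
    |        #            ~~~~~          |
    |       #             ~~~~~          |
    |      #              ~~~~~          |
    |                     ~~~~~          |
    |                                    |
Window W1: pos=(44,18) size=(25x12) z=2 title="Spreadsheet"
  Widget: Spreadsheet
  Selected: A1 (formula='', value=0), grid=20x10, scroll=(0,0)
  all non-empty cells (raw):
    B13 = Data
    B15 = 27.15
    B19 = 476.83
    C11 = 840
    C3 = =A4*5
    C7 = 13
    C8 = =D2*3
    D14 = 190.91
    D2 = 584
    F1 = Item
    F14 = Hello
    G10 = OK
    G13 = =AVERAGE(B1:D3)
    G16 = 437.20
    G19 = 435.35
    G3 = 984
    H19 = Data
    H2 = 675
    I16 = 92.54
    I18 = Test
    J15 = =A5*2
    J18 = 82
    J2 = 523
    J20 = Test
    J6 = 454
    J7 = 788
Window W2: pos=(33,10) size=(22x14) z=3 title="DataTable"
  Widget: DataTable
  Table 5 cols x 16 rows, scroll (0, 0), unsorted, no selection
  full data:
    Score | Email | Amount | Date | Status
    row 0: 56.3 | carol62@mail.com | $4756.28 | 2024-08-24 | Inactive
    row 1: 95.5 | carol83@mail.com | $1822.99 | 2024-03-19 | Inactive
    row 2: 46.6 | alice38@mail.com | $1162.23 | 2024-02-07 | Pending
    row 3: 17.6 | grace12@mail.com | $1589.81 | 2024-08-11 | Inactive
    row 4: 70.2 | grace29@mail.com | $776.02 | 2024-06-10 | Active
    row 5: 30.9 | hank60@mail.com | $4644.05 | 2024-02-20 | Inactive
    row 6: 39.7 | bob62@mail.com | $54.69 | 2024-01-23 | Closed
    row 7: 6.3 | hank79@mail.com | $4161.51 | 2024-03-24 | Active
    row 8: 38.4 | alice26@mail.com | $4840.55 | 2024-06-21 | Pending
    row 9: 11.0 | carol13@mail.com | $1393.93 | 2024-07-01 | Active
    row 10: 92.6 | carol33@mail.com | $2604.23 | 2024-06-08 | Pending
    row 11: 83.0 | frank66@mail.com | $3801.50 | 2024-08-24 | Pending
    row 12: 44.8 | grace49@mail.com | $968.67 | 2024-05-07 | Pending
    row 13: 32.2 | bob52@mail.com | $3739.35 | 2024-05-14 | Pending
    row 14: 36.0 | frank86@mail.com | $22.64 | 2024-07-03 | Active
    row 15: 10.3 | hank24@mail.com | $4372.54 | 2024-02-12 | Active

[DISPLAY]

━━━━━━━━━┓     ┏━━━━━━━━━━━━━━━━━━━━┓           
vas      ┃     ┃ DataTable          ┃           
─────────┨     ┠────────────────────┨           
         ┃     ┃Score│Email         ┃           
         ┃     ┃─────┼──────────────┃           
         ┃     ┃56.3 │carol62@mail.c┃           
         ┃     ┃95.5 │carol83@mail.c┃           
         ┃     ┃46.6 │alice38@mail.c┃           
  #      ┃     ┃17.6 │grace12@mail.c┃━━━━━━━━━━━
 #       ┃     ┃70.2 │grace29@mail.c┃et         
#        ┃     ┃30.9 │hank60@mail.co┃───────────
         ┃     ┃39.7 │bob62@mail.com┃           
━━━━━━━━━┛     ┃6.3  │hank79@mail.co┃     B     
               ┗━━━━━━━━━━━━━━━━━━━━┛-----------
                          ┃  1      [0]       0 
                          ┃  2        0       0 


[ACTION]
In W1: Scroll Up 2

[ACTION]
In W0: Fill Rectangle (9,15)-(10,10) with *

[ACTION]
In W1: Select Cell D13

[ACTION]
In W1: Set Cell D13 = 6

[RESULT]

━━━━━━━━━┓     ┏━━━━━━━━━━━━━━━━━━━━┓           
vas      ┃     ┃ DataTable          ┃           
─────────┨     ┠────────────────────┨           
         ┃     ┃Score│Email         ┃           
         ┃     ┃─────┼──────────────┃           
         ┃     ┃56.3 │carol62@mail.c┃           
         ┃     ┃95.5 │carol83@mail.c┃           
         ┃     ┃46.6 │alice38@mail.c┃           
  #      ┃     ┃17.6 │grace12@mail.c┃━━━━━━━━━━━
 #       ┃     ┃70.2 │grace29@mail.c┃et         
#        ┃     ┃30.9 │hank60@mail.co┃───────────
         ┃     ┃39.7 │bob62@mail.com┃           
━━━━━━━━━┛     ┃6.3  │hank79@mail.co┃     B     
               ┗━━━━━━━━━━━━━━━━━━━━┛-----------
                          ┃  1        0       0 
                          ┃  2        0       0 


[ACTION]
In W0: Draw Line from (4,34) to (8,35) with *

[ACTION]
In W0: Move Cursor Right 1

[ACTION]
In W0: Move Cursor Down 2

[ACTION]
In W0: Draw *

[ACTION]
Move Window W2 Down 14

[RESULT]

━━━━━━━━━┓                                      
vas      ┃                                      
─────────┨                                      
         ┃                                      
         ┃                                      
         ┃                                      
         ┃     ┏━━━━━━━━━━━━━━━━━━━━┓           
         ┃     ┃ DataTable          ┃           
  #      ┃     ┠────────────────────┨━━━━━━━━━━━
 #       ┃     ┃Score│Email         ┃et         
#        ┃     ┃─────┼──────────────┃───────────
         ┃     ┃56.3 │carol62@mail.c┃           
━━━━━━━━━┛     ┃95.5 │carol83@mail.c┃     B     
               ┃46.6 │alice38@mail.c┃-----------
               ┃17.6 │grace12@mail.c┃ 0       0 
               ┃70.2 │grace29@mail.c┃ 0       0 
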